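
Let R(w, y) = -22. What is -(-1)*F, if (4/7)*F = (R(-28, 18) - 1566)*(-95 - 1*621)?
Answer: 1989764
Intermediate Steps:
F = 1989764 (F = 7*((-22 - 1566)*(-95 - 1*621))/4 = 7*(-1588*(-95 - 621))/4 = 7*(-1588*(-716))/4 = (7/4)*1137008 = 1989764)
-(-1)*F = -(-1)*1989764 = -1*(-1989764) = 1989764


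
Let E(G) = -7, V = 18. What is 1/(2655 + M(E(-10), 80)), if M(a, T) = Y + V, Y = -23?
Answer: 1/2650 ≈ 0.00037736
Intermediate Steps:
M(a, T) = -5 (M(a, T) = -23 + 18 = -5)
1/(2655 + M(E(-10), 80)) = 1/(2655 - 5) = 1/2650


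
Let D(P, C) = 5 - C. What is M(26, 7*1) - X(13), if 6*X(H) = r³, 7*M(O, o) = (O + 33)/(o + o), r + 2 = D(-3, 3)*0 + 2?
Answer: 59/98 ≈ 0.60204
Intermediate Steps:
r = 0 (r = -2 + ((5 - 1*3)*0 + 2) = -2 + ((5 - 3)*0 + 2) = -2 + (2*0 + 2) = -2 + (0 + 2) = -2 + 2 = 0)
M(O, o) = (33 + O)/(14*o) (M(O, o) = ((O + 33)/(o + o))/7 = ((33 + O)/((2*o)))/7 = ((33 + O)*(1/(2*o)))/7 = ((33 + O)/(2*o))/7 = (33 + O)/(14*o))
X(H) = 0 (X(H) = (⅙)*0³ = (⅙)*0 = 0)
M(26, 7*1) - X(13) = (33 + 26)/(14*((7*1))) - 1*0 = (1/14)*59/7 + 0 = (1/14)*(⅐)*59 + 0 = 59/98 + 0 = 59/98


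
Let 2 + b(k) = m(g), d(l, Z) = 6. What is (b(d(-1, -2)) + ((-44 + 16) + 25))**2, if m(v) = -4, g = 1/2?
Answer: 81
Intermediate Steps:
g = 1/2 ≈ 0.50000
b(k) = -6 (b(k) = -2 - 4 = -6)
(b(d(-1, -2)) + ((-44 + 16) + 25))**2 = (-6 + ((-44 + 16) + 25))**2 = (-6 + (-28 + 25))**2 = (-6 - 3)**2 = (-9)**2 = 81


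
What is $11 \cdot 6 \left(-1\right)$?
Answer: $-66$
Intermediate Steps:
$11 \cdot 6 \left(-1\right) = 66 \left(-1\right) = -66$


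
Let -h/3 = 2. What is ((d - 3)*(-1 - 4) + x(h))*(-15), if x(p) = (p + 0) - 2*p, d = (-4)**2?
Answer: 885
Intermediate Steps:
h = -6 (h = -3*2 = -6)
d = 16
x(p) = -p (x(p) = p - 2*p = -p)
((d - 3)*(-1 - 4) + x(h))*(-15) = ((16 - 3)*(-1 - 4) - 1*(-6))*(-15) = (13*(-5) + 6)*(-15) = (-65 + 6)*(-15) = -59*(-15) = 885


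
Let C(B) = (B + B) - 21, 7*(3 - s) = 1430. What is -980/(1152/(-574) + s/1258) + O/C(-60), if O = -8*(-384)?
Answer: 15828624712/36771719 ≈ 430.46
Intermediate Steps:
s = -1409/7 (s = 3 - ⅐*1430 = 3 - 1430/7 = -1409/7 ≈ -201.29)
C(B) = -21 + 2*B (C(B) = 2*B - 21 = -21 + 2*B)
O = 3072
-980/(1152/(-574) + s/1258) + O/C(-60) = -980/(1152/(-574) - 1409/7/1258) + 3072/(-21 + 2*(-60)) = -980/(1152*(-1/574) - 1409/7*1/1258) + 3072/(-21 - 120) = -980/(-576/287 - 1409/8806) + 3072/(-141) = -980/(-782377/361046) + 3072*(-1/141) = -980*(-361046/782377) - 1024/47 = 353825080/782377 - 1024/47 = 15828624712/36771719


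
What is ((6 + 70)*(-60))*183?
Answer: -834480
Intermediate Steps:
((6 + 70)*(-60))*183 = (76*(-60))*183 = -4560*183 = -834480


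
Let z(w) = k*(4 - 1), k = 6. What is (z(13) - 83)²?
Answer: 4225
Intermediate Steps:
z(w) = 18 (z(w) = 6*(4 - 1) = 6*3 = 18)
(z(13) - 83)² = (18 - 83)² = (-65)² = 4225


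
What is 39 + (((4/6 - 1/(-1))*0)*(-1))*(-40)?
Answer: 39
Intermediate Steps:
39 + (((4/6 - 1/(-1))*0)*(-1))*(-40) = 39 + (((4*(⅙) - 1*(-1))*0)*(-1))*(-40) = 39 + (((⅔ + 1)*0)*(-1))*(-40) = 39 + (((5/3)*0)*(-1))*(-40) = 39 + (0*(-1))*(-40) = 39 + 0*(-40) = 39 + 0 = 39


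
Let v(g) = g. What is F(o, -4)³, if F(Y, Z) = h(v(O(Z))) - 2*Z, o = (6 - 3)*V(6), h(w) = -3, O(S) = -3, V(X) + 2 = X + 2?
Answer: 125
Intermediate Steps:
V(X) = X (V(X) = -2 + (X + 2) = -2 + (2 + X) = X)
o = 18 (o = (6 - 3)*6 = 3*6 = 18)
F(Y, Z) = -3 - 2*Z
F(o, -4)³ = (-3 - 2*(-4))³ = (-3 + 8)³ = 5³ = 125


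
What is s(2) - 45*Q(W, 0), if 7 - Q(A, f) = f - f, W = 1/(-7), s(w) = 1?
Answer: -314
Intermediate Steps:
W = -⅐ ≈ -0.14286
Q(A, f) = 7 (Q(A, f) = 7 - (f - f) = 7 - 1*0 = 7 + 0 = 7)
s(2) - 45*Q(W, 0) = 1 - 45*7 = 1 - 315 = -314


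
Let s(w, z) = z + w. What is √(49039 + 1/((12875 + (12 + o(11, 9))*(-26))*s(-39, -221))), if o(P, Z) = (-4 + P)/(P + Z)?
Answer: √522451079922635630/3264014 ≈ 221.45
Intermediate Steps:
o(P, Z) = (-4 + P)/(P + Z)
s(w, z) = w + z
√(49039 + 1/((12875 + (12 + o(11, 9))*(-26))*s(-39, -221))) = √(49039 + 1/((12875 + (12 + (-4 + 11)/(11 + 9))*(-26))*(-39 - 221))) = √(49039 + 1/((12875 + (12 + 7/20)*(-26))*(-260))) = √(49039 - 1/260/(12875 + (12 + (1/20)*7)*(-26))) = √(49039 - 1/260/(12875 + (12 + 7/20)*(-26))) = √(49039 - 1/260/(12875 + (247/20)*(-26))) = √(49039 - 1/260/(12875 - 3211/10)) = √(49039 - 1/260/(125539/10)) = √(49039 + (10/125539)*(-1/260)) = √(49039 - 1/3264014) = √(160063982545/3264014) = √522451079922635630/3264014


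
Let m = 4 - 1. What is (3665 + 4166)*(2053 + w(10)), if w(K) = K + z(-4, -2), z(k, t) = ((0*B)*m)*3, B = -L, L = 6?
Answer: 16155353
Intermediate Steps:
B = -6 (B = -1*6 = -6)
m = 3
z(k, t) = 0 (z(k, t) = ((0*(-6))*3)*3 = (0*3)*3 = 0*3 = 0)
w(K) = K (w(K) = K + 0 = K)
(3665 + 4166)*(2053 + w(10)) = (3665 + 4166)*(2053 + 10) = 7831*2063 = 16155353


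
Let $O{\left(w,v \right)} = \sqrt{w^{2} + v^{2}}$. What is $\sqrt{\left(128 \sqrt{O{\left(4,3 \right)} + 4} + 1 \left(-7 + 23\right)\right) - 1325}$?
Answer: $5 i \sqrt{37} \approx 30.414 i$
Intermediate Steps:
$O{\left(w,v \right)} = \sqrt{v^{2} + w^{2}}$
$\sqrt{\left(128 \sqrt{O{\left(4,3 \right)} + 4} + 1 \left(-7 + 23\right)\right) - 1325} = \sqrt{\left(128 \sqrt{\sqrt{3^{2} + 4^{2}} + 4} + 1 \left(-7 + 23\right)\right) - 1325} = \sqrt{\left(128 \sqrt{\sqrt{9 + 16} + 4} + 1 \cdot 16\right) - 1325} = \sqrt{\left(128 \sqrt{\sqrt{25} + 4} + 16\right) - 1325} = \sqrt{\left(128 \sqrt{5 + 4} + 16\right) - 1325} = \sqrt{\left(128 \sqrt{9} + 16\right) - 1325} = \sqrt{\left(128 \cdot 3 + 16\right) - 1325} = \sqrt{\left(384 + 16\right) - 1325} = \sqrt{400 - 1325} = \sqrt{-925} = 5 i \sqrt{37}$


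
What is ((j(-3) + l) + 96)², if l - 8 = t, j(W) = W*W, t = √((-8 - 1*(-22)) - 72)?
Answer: (113 + I*√58)² ≈ 12711.0 + 1721.2*I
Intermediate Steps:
t = I*√58 (t = √((-8 + 22) - 72) = √(14 - 72) = √(-58) = I*√58 ≈ 7.6158*I)
j(W) = W²
l = 8 + I*√58 ≈ 8.0 + 7.6158*I
((j(-3) + l) + 96)² = (((-3)² + (8 + I*√58)) + 96)² = ((9 + (8 + I*√58)) + 96)² = ((17 + I*√58) + 96)² = (113 + I*√58)²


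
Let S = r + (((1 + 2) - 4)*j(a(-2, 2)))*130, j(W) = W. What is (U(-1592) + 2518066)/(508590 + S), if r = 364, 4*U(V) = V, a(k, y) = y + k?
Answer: 1258834/254477 ≈ 4.9467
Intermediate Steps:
a(k, y) = k + y
U(V) = V/4
S = 364 (S = 364 + (((1 + 2) - 4)*(-2 + 2))*130 = 364 + ((3 - 4)*0)*130 = 364 - 1*0*130 = 364 + 0*130 = 364 + 0 = 364)
(U(-1592) + 2518066)/(508590 + S) = ((¼)*(-1592) + 2518066)/(508590 + 364) = (-398 + 2518066)/508954 = 2517668*(1/508954) = 1258834/254477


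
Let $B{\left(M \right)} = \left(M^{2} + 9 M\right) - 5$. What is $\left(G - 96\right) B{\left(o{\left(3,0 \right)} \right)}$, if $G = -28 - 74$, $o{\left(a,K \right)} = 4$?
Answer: $-9306$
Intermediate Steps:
$G = -102$
$B{\left(M \right)} = -5 + M^{2} + 9 M$
$\left(G - 96\right) B{\left(o{\left(3,0 \right)} \right)} = \left(-102 - 96\right) \left(-5 + 4^{2} + 9 \cdot 4\right) = \left(-102 - 96\right) \left(-5 + 16 + 36\right) = \left(-102 - 96\right) 47 = \left(-198\right) 47 = -9306$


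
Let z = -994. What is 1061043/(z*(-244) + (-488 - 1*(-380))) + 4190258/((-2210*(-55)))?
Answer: 572402821537/14733561700 ≈ 38.850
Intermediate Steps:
1061043/(z*(-244) + (-488 - 1*(-380))) + 4190258/((-2210*(-55))) = 1061043/(-994*(-244) + (-488 - 1*(-380))) + 4190258/((-2210*(-55))) = 1061043/(242536 + (-488 + 380)) + 4190258/121550 = 1061043/(242536 - 108) + 4190258*(1/121550) = 1061043/242428 + 2095129/60775 = 572402821537/14733561700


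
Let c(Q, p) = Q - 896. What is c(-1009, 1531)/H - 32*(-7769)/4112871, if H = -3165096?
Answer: 264901068541/4339210516872 ≈ 0.061048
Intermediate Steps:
c(Q, p) = -896 + Q
c(-1009, 1531)/H - 32*(-7769)/4112871 = (-896 - 1009)/(-3165096) - 32*(-7769)/4112871 = -1905*(-1/3165096) + 248608*(1/4112871) = 635/1055032 + 248608/4112871 = 264901068541/4339210516872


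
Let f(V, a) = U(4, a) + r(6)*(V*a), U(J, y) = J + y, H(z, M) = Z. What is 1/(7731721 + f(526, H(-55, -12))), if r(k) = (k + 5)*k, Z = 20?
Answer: 1/8426065 ≈ 1.1868e-7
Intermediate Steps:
H(z, M) = 20
r(k) = k*(5 + k) (r(k) = (5 + k)*k = k*(5 + k))
f(V, a) = 4 + a + 66*V*a (f(V, a) = (4 + a) + (6*(5 + 6))*(V*a) = (4 + a) + (6*11)*(V*a) = (4 + a) + 66*(V*a) = (4 + a) + 66*V*a = 4 + a + 66*V*a)
1/(7731721 + f(526, H(-55, -12))) = 1/(7731721 + (4 + 20 + 66*526*20)) = 1/(7731721 + (4 + 20 + 694320)) = 1/(7731721 + 694344) = 1/8426065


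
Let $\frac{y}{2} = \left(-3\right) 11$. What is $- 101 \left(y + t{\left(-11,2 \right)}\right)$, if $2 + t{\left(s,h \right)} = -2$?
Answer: $7070$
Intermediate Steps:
$y = -66$ ($y = 2 \left(\left(-3\right) 11\right) = 2 \left(-33\right) = -66$)
$t{\left(s,h \right)} = -4$ ($t{\left(s,h \right)} = -2 - 2 = -4$)
$- 101 \left(y + t{\left(-11,2 \right)}\right) = - 101 \left(-66 - 4\right) = \left(-101\right) \left(-70\right) = 7070$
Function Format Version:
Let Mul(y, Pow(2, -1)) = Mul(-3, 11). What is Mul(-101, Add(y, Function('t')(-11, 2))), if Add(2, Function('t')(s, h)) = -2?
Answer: 7070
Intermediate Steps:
y = -66 (y = Mul(2, Mul(-3, 11)) = Mul(2, -33) = -66)
Function('t')(s, h) = -4 (Function('t')(s, h) = Add(-2, -2) = -4)
Mul(-101, Add(y, Function('t')(-11, 2))) = Mul(-101, Add(-66, -4)) = Mul(-101, -70) = 7070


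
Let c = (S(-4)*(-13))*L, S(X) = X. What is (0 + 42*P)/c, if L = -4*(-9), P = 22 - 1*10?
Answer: 7/26 ≈ 0.26923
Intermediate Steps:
P = 12 (P = 22 - 10 = 12)
L = 36
c = 1872 (c = -4*(-13)*36 = 52*36 = 1872)
(0 + 42*P)/c = (0 + 42*12)/1872 = (0 + 504)*(1/1872) = 504*(1/1872) = 7/26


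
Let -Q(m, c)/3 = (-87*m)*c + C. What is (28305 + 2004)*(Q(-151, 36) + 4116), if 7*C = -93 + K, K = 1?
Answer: -300134387556/7 ≈ -4.2876e+10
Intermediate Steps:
C = -92/7 (C = (-93 + 1)/7 = (1/7)*(-92) = -92/7 ≈ -13.143)
Q(m, c) = 276/7 + 261*c*m (Q(m, c) = -3*((-87*m)*c - 92/7) = -3*(-87*c*m - 92/7) = -3*(-92/7 - 87*c*m) = 276/7 + 261*c*m)
(28305 + 2004)*(Q(-151, 36) + 4116) = (28305 + 2004)*((276/7 + 261*36*(-151)) + 4116) = 30309*((276/7 - 1418796) + 4116) = 30309*(-9931296/7 + 4116) = 30309*(-9902484/7) = -300134387556/7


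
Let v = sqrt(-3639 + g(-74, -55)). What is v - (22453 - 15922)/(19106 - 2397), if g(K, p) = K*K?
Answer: -933/2387 + sqrt(1837) ≈ 42.469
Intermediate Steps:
g(K, p) = K**2
v = sqrt(1837) (v = sqrt(-3639 + (-74)**2) = sqrt(-3639 + 5476) = sqrt(1837) ≈ 42.860)
v - (22453 - 15922)/(19106 - 2397) = sqrt(1837) - (22453 - 15922)/(19106 - 2397) = sqrt(1837) - 6531/16709 = sqrt(1837) - 1*933/2387 = sqrt(1837) - 933/2387 = -933/2387 + sqrt(1837)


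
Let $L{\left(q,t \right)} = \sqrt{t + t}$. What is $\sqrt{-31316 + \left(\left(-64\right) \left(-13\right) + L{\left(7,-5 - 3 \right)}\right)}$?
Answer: $2 \sqrt{-7621 + i} \approx 0.011455 + 174.6 i$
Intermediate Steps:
$L{\left(q,t \right)} = \sqrt{2} \sqrt{t}$ ($L{\left(q,t \right)} = \sqrt{2 t} = \sqrt{2} \sqrt{t}$)
$\sqrt{-31316 + \left(\left(-64\right) \left(-13\right) + L{\left(7,-5 - 3 \right)}\right)} = \sqrt{-31316 + \left(\left(-64\right) \left(-13\right) + \sqrt{2} \sqrt{-5 - 3}\right)} = \sqrt{-31316 + \left(832 + \sqrt{2} \sqrt{-5 - 3}\right)} = \sqrt{-31316 + \left(832 + \sqrt{2} \sqrt{-8}\right)} = \sqrt{-31316 + \left(832 + \sqrt{2} \cdot 2 i \sqrt{2}\right)} = \sqrt{-31316 + \left(832 + 4 i\right)} = \sqrt{-30484 + 4 i}$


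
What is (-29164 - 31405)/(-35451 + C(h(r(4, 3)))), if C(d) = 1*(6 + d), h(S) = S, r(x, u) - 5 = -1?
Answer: 60569/35441 ≈ 1.7090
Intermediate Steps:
r(x, u) = 4 (r(x, u) = 5 - 1 = 4)
C(d) = 6 + d
(-29164 - 31405)/(-35451 + C(h(r(4, 3)))) = (-29164 - 31405)/(-35451 + (6 + 4)) = -60569/(-35451 + 10) = -60569/(-35441) = -60569*(-1/35441) = 60569/35441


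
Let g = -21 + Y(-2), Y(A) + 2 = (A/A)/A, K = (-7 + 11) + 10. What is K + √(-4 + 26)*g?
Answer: 14 - 47*√22/2 ≈ -96.225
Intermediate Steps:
K = 14 (K = 4 + 10 = 14)
Y(A) = -2 + 1/A (Y(A) = -2 + (A/A)/A = -2 + 1/A)
g = -47/2 (g = -21 + (-2 + 1/(-2)) = -21 + (-2 - ½) = -21 - 5/2 = -47/2 ≈ -23.500)
K + √(-4 + 26)*g = 14 + √(-4 + 26)*(-47/2) = 14 + √22*(-47/2) = 14 - 47*√22/2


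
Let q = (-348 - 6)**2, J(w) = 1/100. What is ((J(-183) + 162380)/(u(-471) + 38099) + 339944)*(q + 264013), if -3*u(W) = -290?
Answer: 1516578570520185187/11458700 ≈ 1.3235e+11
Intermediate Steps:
u(W) = 290/3 (u(W) = -1/3*(-290) = 290/3)
J(w) = 1/100
q = 125316 (q = (-354)**2 = 125316)
((J(-183) + 162380)/(u(-471) + 38099) + 339944)*(q + 264013) = ((1/100 + 162380)/(290/3 + 38099) + 339944)*(125316 + 264013) = (16238001/(100*(114587/3)) + 339944)*389329 = ((16238001/100)*(3/114587) + 339944)*389329 = (48714003/11458700 + 339944)*389329 = (3895365026803/11458700)*389329 = 1516578570520185187/11458700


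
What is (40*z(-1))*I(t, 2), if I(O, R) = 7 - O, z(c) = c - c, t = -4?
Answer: 0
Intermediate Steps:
z(c) = 0
(40*z(-1))*I(t, 2) = (40*0)*(7 - 1*(-4)) = 0*(7 + 4) = 0*11 = 0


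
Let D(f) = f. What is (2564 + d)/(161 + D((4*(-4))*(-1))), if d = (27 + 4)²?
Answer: 1175/59 ≈ 19.915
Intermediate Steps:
d = 961 (d = 31² = 961)
(2564 + d)/(161 + D((4*(-4))*(-1))) = (2564 + 961)/(161 + (4*(-4))*(-1)) = 3525/(161 - 16*(-1)) = 3525/(161 + 16) = 3525/177 = 3525*(1/177) = 1175/59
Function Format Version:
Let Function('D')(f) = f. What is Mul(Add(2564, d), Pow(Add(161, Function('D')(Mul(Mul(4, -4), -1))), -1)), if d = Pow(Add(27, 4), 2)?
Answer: Rational(1175, 59) ≈ 19.915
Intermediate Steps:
d = 961 (d = Pow(31, 2) = 961)
Mul(Add(2564, d), Pow(Add(161, Function('D')(Mul(Mul(4, -4), -1))), -1)) = Mul(Add(2564, 961), Pow(Add(161, Mul(Mul(4, -4), -1)), -1)) = Mul(3525, Pow(Add(161, Mul(-16, -1)), -1)) = Mul(3525, Pow(Add(161, 16), -1)) = Mul(3525, Pow(177, -1)) = Mul(3525, Rational(1, 177)) = Rational(1175, 59)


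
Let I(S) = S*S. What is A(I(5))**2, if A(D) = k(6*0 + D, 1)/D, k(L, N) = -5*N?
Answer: 1/25 ≈ 0.040000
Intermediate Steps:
I(S) = S**2
A(D) = -5/D (A(D) = (-5*1)/D = -5/D)
A(I(5))**2 = (-5/(5**2))**2 = (-5/25)**2 = (-5*1/25)**2 = (-1/5)**2 = 1/25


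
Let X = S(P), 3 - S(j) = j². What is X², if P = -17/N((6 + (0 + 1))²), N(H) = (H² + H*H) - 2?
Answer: 4777534448723521/530841600000000 ≈ 8.9999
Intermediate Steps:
N(H) = -2 + 2*H² (N(H) = (H² + H²) - 2 = 2*H² - 2 = -2 + 2*H²)
P = -17/4800 (P = -17/(-2 + 2*((6 + (0 + 1))²)²) = -17/(-2 + 2*((6 + 1)²)²) = -17/(-2 + 2*(7²)²) = -17/(-2 + 2*49²) = -17/(-2 + 2*2401) = -17/(-2 + 4802) = -17/4800 ≈ -0.0035417)
S(j) = 3 - j²
X = 69119711/23040000 (X = 3 - (-17/4800)² = 3 - 1*289/23040000 = 3 - 289/23040000 = 69119711/23040000 ≈ 3.0000)
X² = (69119711/23040000)² = 4777534448723521/530841600000000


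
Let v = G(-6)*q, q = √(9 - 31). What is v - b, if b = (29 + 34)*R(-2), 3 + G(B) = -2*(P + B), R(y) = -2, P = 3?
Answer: 126 + 3*I*√22 ≈ 126.0 + 14.071*I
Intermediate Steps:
G(B) = -9 - 2*B (G(B) = -3 - 2*(3 + B) = -3 + (-6 - 2*B) = -9 - 2*B)
q = I*√22 (q = √(-22) = I*√22 ≈ 4.6904*I)
b = -126 (b = (29 + 34)*(-2) = 63*(-2) = -126)
v = 3*I*√22 (v = (-9 - 2*(-6))*(I*√22) = (-9 + 12)*(I*√22) = 3*(I*√22) = 3*I*√22 ≈ 14.071*I)
v - b = 3*I*√22 - 1*(-126) = 3*I*√22 + 126 = 126 + 3*I*√22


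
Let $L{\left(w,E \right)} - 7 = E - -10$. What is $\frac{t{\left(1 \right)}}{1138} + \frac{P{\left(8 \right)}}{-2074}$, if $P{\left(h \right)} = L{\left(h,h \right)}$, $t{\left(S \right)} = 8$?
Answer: $- \frac{5929}{1180106} \approx -0.0050241$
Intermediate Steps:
$L{\left(w,E \right)} = 17 + E$ ($L{\left(w,E \right)} = 7 + \left(E - -10\right) = 7 + \left(E + 10\right) = 7 + \left(10 + E\right) = 17 + E$)
$P{\left(h \right)} = 17 + h$
$\frac{t{\left(1 \right)}}{1138} + \frac{P{\left(8 \right)}}{-2074} = \frac{8}{1138} + \frac{17 + 8}{-2074} = 8 \cdot \frac{1}{1138} + 25 \left(- \frac{1}{2074}\right) = \frac{4}{569} - \frac{25}{2074} = - \frac{5929}{1180106}$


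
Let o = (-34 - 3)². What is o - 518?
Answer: 851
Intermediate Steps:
o = 1369 (o = (-37)² = 1369)
o - 518 = 1369 - 518 = 851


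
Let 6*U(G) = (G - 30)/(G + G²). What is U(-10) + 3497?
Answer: 94417/27 ≈ 3496.9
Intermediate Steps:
U(G) = (-30 + G)/(6*(G + G²)) (U(G) = ((G - 30)/(G + G²))/6 = ((-30 + G)/(G + G²))/6 = (-30 + G)/(6*(G + G²)))
U(-10) + 3497 = (⅙)*(-30 - 10)/(-10*(1 - 10)) + 3497 = (⅙)*(-⅒)*(-40)/(-9) + 3497 = (⅙)*(-⅒)*(-⅑)*(-40) + 3497 = -2/27 + 3497 = 94417/27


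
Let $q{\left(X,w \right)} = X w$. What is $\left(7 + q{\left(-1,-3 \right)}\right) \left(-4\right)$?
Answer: $-40$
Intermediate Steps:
$\left(7 + q{\left(-1,-3 \right)}\right) \left(-4\right) = \left(7 - -3\right) \left(-4\right) = \left(7 + 3\right) \left(-4\right) = 10 \left(-4\right) = -40$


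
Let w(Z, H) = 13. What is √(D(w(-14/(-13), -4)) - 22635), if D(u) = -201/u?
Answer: 2*I*√956982/13 ≈ 150.5*I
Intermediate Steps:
√(D(w(-14/(-13), -4)) - 22635) = √(-201/13 - 22635) = √(-294456/13) = 2*I*√956982/13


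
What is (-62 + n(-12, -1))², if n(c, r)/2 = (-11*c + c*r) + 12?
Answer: 62500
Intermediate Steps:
n(c, r) = 24 - 22*c + 2*c*r (n(c, r) = 2*((-11*c + c*r) + 12) = 2*(12 - 11*c + c*r) = 24 - 22*c + 2*c*r)
(-62 + n(-12, -1))² = (-62 + (24 - 22*(-12) + 2*(-12)*(-1)))² = (-62 + (24 + 264 + 24))² = (-62 + 312)² = 250² = 62500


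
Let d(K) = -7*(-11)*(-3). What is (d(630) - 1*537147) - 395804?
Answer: -933182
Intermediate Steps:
d(K) = -231 (d(K) = 77*(-3) = -231)
(d(630) - 1*537147) - 395804 = (-231 - 1*537147) - 395804 = (-231 - 537147) - 395804 = -537378 - 395804 = -933182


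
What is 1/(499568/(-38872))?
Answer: -4859/62446 ≈ -0.077811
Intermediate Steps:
1/(499568/(-38872)) = 1/(499568*(-1/38872)) = 1/(-62446/4859) = -4859/62446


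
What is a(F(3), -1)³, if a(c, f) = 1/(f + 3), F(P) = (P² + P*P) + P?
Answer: ⅛ ≈ 0.12500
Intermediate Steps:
F(P) = P + 2*P² (F(P) = (P² + P²) + P = 2*P² + P = P + 2*P²)
a(c, f) = 1/(3 + f)
a(F(3), -1)³ = (1/(3 - 1))³ = (1/2)³ = (½)³ = ⅛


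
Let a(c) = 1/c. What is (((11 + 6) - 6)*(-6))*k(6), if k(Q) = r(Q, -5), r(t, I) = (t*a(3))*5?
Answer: -660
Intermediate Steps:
r(t, I) = 5*t/3 (r(t, I) = (t/3)*5 = 5*t/3)
k(Q) = 5*Q/3
(((11 + 6) - 6)*(-6))*k(6) = (((11 + 6) - 6)*(-6))*((5/3)*6) = ((17 - 6)*(-6))*10 = (11*(-6))*10 = -66*10 = -660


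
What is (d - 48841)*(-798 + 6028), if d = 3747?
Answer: -235841620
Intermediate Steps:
(d - 48841)*(-798 + 6028) = (3747 - 48841)*(-798 + 6028) = -45094*5230 = -235841620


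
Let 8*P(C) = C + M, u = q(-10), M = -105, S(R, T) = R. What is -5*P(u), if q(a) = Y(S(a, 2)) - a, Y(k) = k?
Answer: 525/8 ≈ 65.625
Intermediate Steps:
q(a) = 0 (q(a) = a - a = 0)
u = 0
P(C) = -105/8 + C/8 (P(C) = (C - 105)/8 = (-105 + C)/8 = -105/8 + C/8)
-5*P(u) = -5*(-105/8 + (1/8)*0) = -5*(-105/8 + 0) = -5*(-105/8) = 525/8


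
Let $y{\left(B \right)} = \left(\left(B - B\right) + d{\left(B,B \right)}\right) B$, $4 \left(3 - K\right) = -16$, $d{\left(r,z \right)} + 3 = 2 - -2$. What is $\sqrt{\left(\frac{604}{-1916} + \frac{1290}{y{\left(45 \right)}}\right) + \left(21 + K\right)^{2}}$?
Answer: $\frac{\sqrt{1677480513}}{1437} \approx 28.502$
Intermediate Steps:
$d{\left(r,z \right)} = 1$ ($d{\left(r,z \right)} = -3 + \left(2 - -2\right) = -3 + \left(2 + 2\right) = -3 + 4 = 1$)
$K = 7$ ($K = 3 - -4 = 3 + 4 = 7$)
$y{\left(B \right)} = B$ ($y{\left(B \right)} = \left(\left(B - B\right) + 1\right) B = \left(0 + 1\right) B = 1 B = B$)
$\sqrt{\left(\frac{604}{-1916} + \frac{1290}{y{\left(45 \right)}}\right) + \left(21 + K\right)^{2}} = \sqrt{\left(\frac{604}{-1916} + \frac{1290}{45}\right) + \left(21 + 7\right)^{2}} = \sqrt{\left(604 \left(- \frac{1}{1916}\right) + 1290 \cdot \frac{1}{45}\right) + 28^{2}} = \sqrt{\left(- \frac{151}{479} + \frac{86}{3}\right) + 784} = \sqrt{\frac{40741}{1437} + 784} = \sqrt{\frac{1167349}{1437}} = \frac{\sqrt{1677480513}}{1437}$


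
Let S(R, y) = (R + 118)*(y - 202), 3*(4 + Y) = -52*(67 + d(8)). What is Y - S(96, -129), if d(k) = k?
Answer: 69530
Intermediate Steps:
Y = -1304 (Y = -4 + (-52*(67 + 8))/3 = -4 + (-52*75)/3 = -4 + (1/3)*(-3900) = -4 - 1300 = -1304)
S(R, y) = (-202 + y)*(118 + R) (S(R, y) = (118 + R)*(-202 + y) = (-202 + y)*(118 + R))
Y - S(96, -129) = -1304 - (-23836 - 202*96 + 118*(-129) + 96*(-129)) = -1304 - (-23836 - 19392 - 15222 - 12384) = -1304 - 1*(-70834) = -1304 + 70834 = 69530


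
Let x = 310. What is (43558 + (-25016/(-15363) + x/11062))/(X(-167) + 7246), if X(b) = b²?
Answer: 740276783987/597103535331 ≈ 1.2398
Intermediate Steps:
(43558 + (-25016/(-15363) + x/11062))/(X(-167) + 7246) = (43558 + (-25016/(-15363) + 310/11062))/((-167)² + 7246) = (43558 + (-25016*(-1/15363) + 310*(1/11062)))/(27889 + 7246) = (43558 + (25016/15363 + 155/5531))/35135 = (43558 + 140744761/84972753)*(1/35135) = (3701383919935/84972753)*(1/35135) = 740276783987/597103535331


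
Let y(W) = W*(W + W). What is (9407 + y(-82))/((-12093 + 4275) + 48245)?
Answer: 22855/40427 ≈ 0.56534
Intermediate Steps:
y(W) = 2*W² (y(W) = W*(2*W) = 2*W²)
(9407 + y(-82))/((-12093 + 4275) + 48245) = (9407 + 2*(-82)²)/((-12093 + 4275) + 48245) = (9407 + 2*6724)/(-7818 + 48245) = (9407 + 13448)/40427 = 22855*(1/40427) = 22855/40427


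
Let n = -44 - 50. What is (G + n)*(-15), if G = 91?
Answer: 45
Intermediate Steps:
n = -94
(G + n)*(-15) = (91 - 94)*(-15) = -3*(-15) = 45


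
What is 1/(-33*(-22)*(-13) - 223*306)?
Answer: -1/77676 ≈ -1.2874e-5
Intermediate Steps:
1/(-33*(-22)*(-13) - 223*306) = 1/(726*(-13) - 68238) = 1/(-9438 - 68238) = 1/(-77676) = -1/77676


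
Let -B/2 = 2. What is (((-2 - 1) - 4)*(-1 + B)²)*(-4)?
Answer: 700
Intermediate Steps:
B = -4 (B = -2*2 = -4)
(((-2 - 1) - 4)*(-1 + B)²)*(-4) = (((-2 - 1) - 4)*(-1 - 4)²)*(-4) = ((-3 - 4)*(-5)²)*(-4) = -7*25*(-4) = -175*(-4) = 700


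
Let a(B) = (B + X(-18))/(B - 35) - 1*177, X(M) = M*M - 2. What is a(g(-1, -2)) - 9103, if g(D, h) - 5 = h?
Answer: -297285/32 ≈ -9290.2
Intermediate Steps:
X(M) = -2 + M² (X(M) = M² - 2 = -2 + M²)
g(D, h) = 5 + h
a(B) = -177 + (322 + B)/(-35 + B) (a(B) = (B + (-2 + (-18)²))/(B - 35) - 1*177 = (B + (-2 + 324))/(-35 + B) - 177 = (B + 322)/(-35 + B) - 177 = (322 + B)/(-35 + B) - 177 = -177 + (322 + B)/(-35 + B))
a(g(-1, -2)) - 9103 = (6517 - 176*(5 - 2))/(-35 + (5 - 2)) - 9103 = (6517 - 176*3)/(-35 + 3) - 9103 = (6517 - 528)/(-32) - 9103 = -1/32*5989 - 9103 = -5989/32 - 9103 = -297285/32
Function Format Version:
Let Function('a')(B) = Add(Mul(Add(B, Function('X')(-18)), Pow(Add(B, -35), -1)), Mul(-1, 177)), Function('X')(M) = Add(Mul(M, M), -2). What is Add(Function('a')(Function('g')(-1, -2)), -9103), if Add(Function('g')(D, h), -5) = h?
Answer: Rational(-297285, 32) ≈ -9290.2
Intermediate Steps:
Function('X')(M) = Add(-2, Pow(M, 2)) (Function('X')(M) = Add(Pow(M, 2), -2) = Add(-2, Pow(M, 2)))
Function('g')(D, h) = Add(5, h)
Function('a')(B) = Add(-177, Mul(Pow(Add(-35, B), -1), Add(322, B))) (Function('a')(B) = Add(Mul(Add(B, Add(-2, Pow(-18, 2))), Pow(Add(B, -35), -1)), Mul(-1, 177)) = Add(Mul(Add(B, Add(-2, 324)), Pow(Add(-35, B), -1)), -177) = Add(Mul(Add(B, 322), Pow(Add(-35, B), -1)), -177) = Add(Mul(Add(322, B), Pow(Add(-35, B), -1)), -177) = Add(Mul(Pow(Add(-35, B), -1), Add(322, B)), -177) = Add(-177, Mul(Pow(Add(-35, B), -1), Add(322, B))))
Add(Function('a')(Function('g')(-1, -2)), -9103) = Add(Mul(Pow(Add(-35, Add(5, -2)), -1), Add(6517, Mul(-176, Add(5, -2)))), -9103) = Add(Mul(Pow(Add(-35, 3), -1), Add(6517, Mul(-176, 3))), -9103) = Add(Mul(Pow(-32, -1), Add(6517, -528)), -9103) = Add(Mul(Rational(-1, 32), 5989), -9103) = Add(Rational(-5989, 32), -9103) = Rational(-297285, 32)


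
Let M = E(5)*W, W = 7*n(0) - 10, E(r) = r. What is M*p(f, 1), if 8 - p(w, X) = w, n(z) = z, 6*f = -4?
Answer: -1300/3 ≈ -433.33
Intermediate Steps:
f = -⅔ (f = (⅙)*(-4) = -⅔ ≈ -0.66667)
p(w, X) = 8 - w
W = -10 (W = 7*0 - 10 = 0 - 10 = -10)
M = -50 (M = 5*(-10) = -50)
M*p(f, 1) = -50*(8 - 1*(-⅔)) = -50*(8 + ⅔) = -50*26/3 = -1300/3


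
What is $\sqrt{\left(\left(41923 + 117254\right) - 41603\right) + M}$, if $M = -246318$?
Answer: $22 i \sqrt{266} \approx 358.81 i$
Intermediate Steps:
$\sqrt{\left(\left(41923 + 117254\right) - 41603\right) + M} = \sqrt{\left(\left(41923 + 117254\right) - 41603\right) - 246318} = \sqrt{\left(159177 - 41603\right) - 246318} = \sqrt{117574 - 246318} = \sqrt{-128744} = 22 i \sqrt{266}$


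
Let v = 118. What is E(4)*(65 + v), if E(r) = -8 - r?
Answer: -2196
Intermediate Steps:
E(4)*(65 + v) = (-8 - 1*4)*(65 + 118) = (-8 - 4)*183 = -12*183 = -2196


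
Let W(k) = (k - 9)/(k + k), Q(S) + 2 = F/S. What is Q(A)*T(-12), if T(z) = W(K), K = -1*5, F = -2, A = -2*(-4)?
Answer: -63/20 ≈ -3.1500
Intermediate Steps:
A = 8
K = -5
Q(S) = -2 - 2/S
W(k) = (-9 + k)/(2*k) (W(k) = (-9 + k)/((2*k)) = (-9 + k)*(1/(2*k)) = (-9 + k)/(2*k))
T(z) = 7/5 (T(z) = (1/2)*(-9 - 5)/(-5) = (1/2)*(-1/5)*(-14) = 7/5)
Q(A)*T(-12) = (-2 - 2/8)*(7/5) = (-2 - 2*1/8)*(7/5) = (-2 - 1/4)*(7/5) = -9/4*7/5 = -63/20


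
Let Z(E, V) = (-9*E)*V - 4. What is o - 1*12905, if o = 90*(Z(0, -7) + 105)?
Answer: -3815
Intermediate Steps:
Z(E, V) = -4 - 9*E*V (Z(E, V) = -9*E*V - 4 = -4 - 9*E*V)
o = 9090 (o = 90*((-4 - 9*0*(-7)) + 105) = 90*((-4 + 0) + 105) = 90*(-4 + 105) = 90*101 = 9090)
o - 1*12905 = 9090 - 1*12905 = 9090 - 12905 = -3815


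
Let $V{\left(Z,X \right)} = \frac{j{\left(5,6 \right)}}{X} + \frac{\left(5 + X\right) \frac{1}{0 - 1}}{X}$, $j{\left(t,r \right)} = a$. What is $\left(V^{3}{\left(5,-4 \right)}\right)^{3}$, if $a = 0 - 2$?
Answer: $\frac{19683}{262144} \approx 0.075085$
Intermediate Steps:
$a = -2$ ($a = 0 - 2 = -2$)
$j{\left(t,r \right)} = -2$
$V{\left(Z,X \right)} = - \frac{2}{X} + \frac{-5 - X}{X}$ ($V{\left(Z,X \right)} = - \frac{2}{X} + \frac{\left(5 + X\right) \frac{1}{0 - 1}}{X} = - \frac{2}{X} + \frac{\left(5 + X\right) \frac{1}{-1}}{X} = - \frac{2}{X} + \frac{\left(5 + X\right) \left(-1\right)}{X} = - \frac{2}{X} + \frac{-5 - X}{X}$)
$\left(V^{3}{\left(5,-4 \right)}\right)^{3} = \left(\left(\frac{-7 - -4}{-4}\right)^{3}\right)^{3} = \left(\left(- \frac{-7 + 4}{4}\right)^{3}\right)^{3} = \left(\left(\left(- \frac{1}{4}\right) \left(-3\right)\right)^{3}\right)^{3} = \left(\left(\frac{3}{4}\right)^{3}\right)^{3} = \left(\frac{27}{64}\right)^{3} = \frac{19683}{262144}$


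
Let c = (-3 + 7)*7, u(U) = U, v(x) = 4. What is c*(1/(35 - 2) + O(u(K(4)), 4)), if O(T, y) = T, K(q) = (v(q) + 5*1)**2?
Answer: 74872/33 ≈ 2268.8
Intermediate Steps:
K(q) = 81 (K(q) = (4 + 5*1)**2 = (4 + 5)**2 = 9**2 = 81)
c = 28 (c = 4*7 = 28)
c*(1/(35 - 2) + O(u(K(4)), 4)) = 28*(1/(35 - 2) + 81) = 28*(1/33 + 81) = 28*(2674/33) = 74872/33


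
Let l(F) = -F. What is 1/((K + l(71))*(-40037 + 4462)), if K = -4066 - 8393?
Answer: 1/445754750 ≈ 2.2434e-9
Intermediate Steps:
K = -12459
1/((K + l(71))*(-40037 + 4462)) = 1/((-12459 - 1*71)*(-40037 + 4462)) = 1/((-12459 - 71)*(-35575)) = 1/(-12530*(-35575)) = 1/445754750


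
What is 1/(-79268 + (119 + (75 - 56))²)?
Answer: -1/60224 ≈ -1.6605e-5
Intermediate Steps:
1/(-79268 + (119 + (75 - 56))²) = 1/(-79268 + (119 + 19)²) = 1/(-79268 + 138²) = 1/(-79268 + 19044) = 1/(-60224) = -1/60224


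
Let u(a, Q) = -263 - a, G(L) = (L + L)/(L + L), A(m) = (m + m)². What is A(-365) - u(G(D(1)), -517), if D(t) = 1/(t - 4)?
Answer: 533164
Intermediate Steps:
A(m) = 4*m² (A(m) = (2*m)² = 4*m²)
D(t) = 1/(-4 + t)
G(L) = 1 (G(L) = (2*L)/((2*L)) = (2*L)*(1/(2*L)) = 1)
A(-365) - u(G(D(1)), -517) = 4*(-365)² - (-263 - 1*1) = 4*133225 - (-263 - 1) = 532900 - 1*(-264) = 532900 + 264 = 533164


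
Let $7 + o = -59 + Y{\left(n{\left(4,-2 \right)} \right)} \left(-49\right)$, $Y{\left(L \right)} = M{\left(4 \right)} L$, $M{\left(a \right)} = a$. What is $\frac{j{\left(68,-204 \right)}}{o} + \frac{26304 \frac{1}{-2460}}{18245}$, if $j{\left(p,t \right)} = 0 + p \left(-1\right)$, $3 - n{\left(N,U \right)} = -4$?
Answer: $\frac{125591602}{2689221775} \approx 0.046702$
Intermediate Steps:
$n{\left(N,U \right)} = 7$ ($n{\left(N,U \right)} = 3 - -4 = 3 + 4 = 7$)
$Y{\left(L \right)} = 4 L$
$j{\left(p,t \right)} = - p$ ($j{\left(p,t \right)} = 0 - p = - p$)
$o = -1438$ ($o = -7 + \left(-59 + 4 \cdot 7 \left(-49\right)\right) = -7 + \left(-59 + 28 \left(-49\right)\right) = -7 - 1431 = -1438$)
$\frac{j{\left(68,-204 \right)}}{o} + \frac{26304 \frac{1}{-2460}}{18245} = \frac{\left(-1\right) 68}{-1438} + \frac{26304 \frac{1}{-2460}}{18245} = \left(-68\right) \left(- \frac{1}{1438}\right) + 26304 \left(- \frac{1}{2460}\right) \frac{1}{18245} = \frac{34}{719} - \frac{2192}{3740225} = \frac{125591602}{2689221775}$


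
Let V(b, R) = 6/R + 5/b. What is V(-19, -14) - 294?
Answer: -39194/133 ≈ -294.69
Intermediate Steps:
V(b, R) = 5/b + 6/R
V(-19, -14) - 294 = (5/(-19) + 6/(-14)) - 294 = (5*(-1/19) + 6*(-1/14)) - 294 = (-5/19 - 3/7) - 294 = -92/133 - 294 = -39194/133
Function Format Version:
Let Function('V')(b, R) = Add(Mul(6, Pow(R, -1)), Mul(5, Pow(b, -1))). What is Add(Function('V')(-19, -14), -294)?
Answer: Rational(-39194, 133) ≈ -294.69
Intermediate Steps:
Function('V')(b, R) = Add(Mul(5, Pow(b, -1)), Mul(6, Pow(R, -1)))
Add(Function('V')(-19, -14), -294) = Add(Add(Mul(5, Pow(-19, -1)), Mul(6, Pow(-14, -1))), -294) = Add(Add(Mul(5, Rational(-1, 19)), Mul(6, Rational(-1, 14))), -294) = Add(Add(Rational(-5, 19), Rational(-3, 7)), -294) = Add(Rational(-92, 133), -294) = Rational(-39194, 133)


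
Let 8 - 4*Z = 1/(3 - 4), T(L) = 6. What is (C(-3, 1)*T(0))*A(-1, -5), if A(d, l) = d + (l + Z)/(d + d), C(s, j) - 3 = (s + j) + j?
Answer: 9/2 ≈ 4.5000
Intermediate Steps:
C(s, j) = 3 + s + 2*j (C(s, j) = 3 + ((s + j) + j) = 3 + ((j + s) + j) = 3 + (s + 2*j) = 3 + s + 2*j)
Z = 9/4 (Z = 2 - 1/(4*(3 - 4)) = 2 - 1/4/(-1) = 2 - 1/4*(-1) = 2 + 1/4 = 9/4 ≈ 2.2500)
A(d, l) = d + (9/4 + l)/(2*d) (A(d, l) = d + (l + 9/4)/(d + d) = d + (9/4 + l)/((2*d)) = d + (9/4 + l)*(1/(2*d)) = d + (9/4 + l)/(2*d))
(C(-3, 1)*T(0))*A(-1, -5) = ((3 - 3 + 2*1)*6)*((9/8 + (-1)**2 + (1/2)*(-5))/(-1)) = ((3 - 3 + 2)*6)*(-(9/8 + 1 - 5/2)) = (2*6)*(-1*(-3/8)) = 12*(3/8) = 9/2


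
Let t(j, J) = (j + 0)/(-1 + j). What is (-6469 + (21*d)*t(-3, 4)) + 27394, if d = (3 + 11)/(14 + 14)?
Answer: 167463/8 ≈ 20933.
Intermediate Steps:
t(j, J) = j/(-1 + j)
d = ½ (d = 14/28 = 14*(1/28) = ½ ≈ 0.50000)
(-6469 + (21*d)*t(-3, 4)) + 27394 = (-6469 + (21*(½))*(-3/(-1 - 3))) + 27394 = (-6469 + 21*(-3/(-4))/2) + 27394 = (-6469 + 21*(-3*(-¼))/2) + 27394 = (-6469 + (21/2)*(¾)) + 27394 = (-6469 + 63/8) + 27394 = -51689/8 + 27394 = 167463/8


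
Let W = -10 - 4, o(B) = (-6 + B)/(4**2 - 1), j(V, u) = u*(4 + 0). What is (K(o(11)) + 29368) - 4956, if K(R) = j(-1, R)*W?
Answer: 73180/3 ≈ 24393.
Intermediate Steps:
j(V, u) = 4*u (j(V, u) = u*4 = 4*u)
o(B) = -2/5 + B/15 (o(B) = (-6 + B)/(16 - 1) = (-6 + B)/15 = (-6 + B)*(1/15) = -2/5 + B/15)
W = -14
K(R) = -56*R (K(R) = (4*R)*(-14) = -56*R)
(K(o(11)) + 29368) - 4956 = (-56*(-2/5 + (1/15)*11) + 29368) - 4956 = (-56*(-2/5 + 11/15) + 29368) - 4956 = (-56*1/3 + 29368) - 4956 = (-56/3 + 29368) - 4956 = 88048/3 - 4956 = 73180/3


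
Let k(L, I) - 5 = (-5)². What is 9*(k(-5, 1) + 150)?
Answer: 1620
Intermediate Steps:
k(L, I) = 30 (k(L, I) = 5 + (-5)² = 5 + 25 = 30)
9*(k(-5, 1) + 150) = 9*(30 + 150) = 9*180 = 1620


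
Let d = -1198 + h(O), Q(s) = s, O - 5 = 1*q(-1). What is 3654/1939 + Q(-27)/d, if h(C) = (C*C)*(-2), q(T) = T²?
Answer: 670419/351790 ≈ 1.9057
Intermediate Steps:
O = 6 (O = 5 + 1*(-1)² = 5 + 1*1 = 5 + 1 = 6)
h(C) = -2*C² (h(C) = C²*(-2) = -2*C²)
d = -1270 (d = -1198 - 2*6² = -1198 - 2*36 = -1198 - 72 = -1270)
3654/1939 + Q(-27)/d = 3654/1939 - 27/(-1270) = 3654*(1/1939) - 27*(-1/1270) = 522/277 + 27/1270 = 670419/351790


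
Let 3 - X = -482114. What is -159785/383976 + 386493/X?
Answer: 71368971323/185121357192 ≈ 0.38553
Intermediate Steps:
X = 482117 (X = 3 - 1*(-482114) = 3 + 482114 = 482117)
-159785/383976 + 386493/X = -159785/383976 + 386493/482117 = 71368971323/185121357192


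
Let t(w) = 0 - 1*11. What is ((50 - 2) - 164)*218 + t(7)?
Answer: -25299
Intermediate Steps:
t(w) = -11 (t(w) = 0 - 11 = -11)
((50 - 2) - 164)*218 + t(7) = ((50 - 2) - 164)*218 - 11 = (48 - 164)*218 - 11 = -116*218 - 11 = -25288 - 11 = -25299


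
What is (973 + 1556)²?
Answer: 6395841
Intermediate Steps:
(973 + 1556)² = 2529² = 6395841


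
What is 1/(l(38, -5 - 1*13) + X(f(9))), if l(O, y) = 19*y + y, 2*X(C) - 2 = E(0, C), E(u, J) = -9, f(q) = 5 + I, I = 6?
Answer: -2/727 ≈ -0.0027510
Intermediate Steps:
f(q) = 11 (f(q) = 5 + 6 = 11)
X(C) = -7/2 (X(C) = 1 + (½)*(-9) = 1 - 9/2 = -7/2)
l(O, y) = 20*y
1/(l(38, -5 - 1*13) + X(f(9))) = 1/(20*(-5 - 1*13) - 7/2) = 1/(20*(-5 - 13) - 7/2) = 1/(20*(-18) - 7/2) = 1/(-360 - 7/2) = 1/(-727/2) = -2/727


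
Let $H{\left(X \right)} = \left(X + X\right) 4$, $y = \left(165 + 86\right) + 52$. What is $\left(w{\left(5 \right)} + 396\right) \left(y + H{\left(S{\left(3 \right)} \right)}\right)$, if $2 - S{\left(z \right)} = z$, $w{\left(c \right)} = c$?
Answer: $118295$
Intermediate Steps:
$y = 303$ ($y = 251 + 52 = 303$)
$S{\left(z \right)} = 2 - z$
$H{\left(X \right)} = 8 X$ ($H{\left(X \right)} = 2 X 4 = 8 X$)
$\left(w{\left(5 \right)} + 396\right) \left(y + H{\left(S{\left(3 \right)} \right)}\right) = \left(5 + 396\right) \left(303 + 8 \left(2 - 3\right)\right) = 401 \left(303 + 8 \left(2 - 3\right)\right) = 401 \left(303 + 8 \left(-1\right)\right) = 401 \left(303 - 8\right) = 401 \cdot 295 = 118295$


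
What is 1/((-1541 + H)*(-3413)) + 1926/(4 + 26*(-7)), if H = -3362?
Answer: -16114783168/1489320571 ≈ -10.820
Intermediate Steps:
1/((-1541 + H)*(-3413)) + 1926/(4 + 26*(-7)) = 1/(-1541 - 3362*(-3413)) + 1926/(4 + 26*(-7)) = -1/3413/(-4903) + 1926/(4 - 182) = -1/4903*(-1/3413) + 1926/(-178) = 1/16733939 + 1926*(-1/178) = 1/16733939 - 963/89 = -16114783168/1489320571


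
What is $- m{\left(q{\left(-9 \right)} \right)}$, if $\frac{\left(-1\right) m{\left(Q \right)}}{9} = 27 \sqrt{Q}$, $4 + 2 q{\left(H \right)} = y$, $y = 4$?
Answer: $0$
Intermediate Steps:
$q{\left(H \right)} = 0$ ($q{\left(H \right)} = -2 + \frac{1}{2} \cdot 4 = -2 + 2 = 0$)
$m{\left(Q \right)} = - 243 \sqrt{Q}$ ($m{\left(Q \right)} = - 9 \cdot 27 \sqrt{Q} = - 243 \sqrt{Q}$)
$- m{\left(q{\left(-9 \right)} \right)} = - \left(-243\right) \sqrt{0} = - \left(-243\right) 0 = \left(-1\right) 0 = 0$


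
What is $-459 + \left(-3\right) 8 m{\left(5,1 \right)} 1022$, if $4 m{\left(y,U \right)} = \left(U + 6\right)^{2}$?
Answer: $-300927$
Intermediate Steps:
$m{\left(y,U \right)} = \frac{\left(6 + U\right)^{2}}{4}$ ($m{\left(y,U \right)} = \frac{\left(U + 6\right)^{2}}{4} = \frac{\left(6 + U\right)^{2}}{4}$)
$-459 + \left(-3\right) 8 m{\left(5,1 \right)} 1022 = -459 + \left(-3\right) 8 \frac{\left(6 + 1\right)^{2}}{4} \cdot 1022 = -459 + - 24 \frac{7^{2}}{4} \cdot 1022 = -459 + - 24 \cdot \frac{1}{4} \cdot 49 \cdot 1022 = -459 + \left(-24\right) \frac{49}{4} \cdot 1022 = -459 - 300468 = -300927$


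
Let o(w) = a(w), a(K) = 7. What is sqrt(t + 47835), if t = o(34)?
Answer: sqrt(47842) ≈ 218.73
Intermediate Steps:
o(w) = 7
t = 7
sqrt(t + 47835) = sqrt(7 + 47835) = sqrt(47842)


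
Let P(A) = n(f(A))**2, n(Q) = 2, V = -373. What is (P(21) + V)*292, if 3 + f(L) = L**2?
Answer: -107748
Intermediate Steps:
f(L) = -3 + L**2
P(A) = 4 (P(A) = 2**2 = 4)
(P(21) + V)*292 = (4 - 373)*292 = -369*292 = -107748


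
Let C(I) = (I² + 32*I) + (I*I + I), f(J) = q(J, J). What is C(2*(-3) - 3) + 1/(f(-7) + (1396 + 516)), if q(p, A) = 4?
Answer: -258659/1916 ≈ -135.00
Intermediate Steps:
f(J) = 4
C(I) = 2*I² + 33*I (C(I) = (I² + 32*I) + (I² + I) = (I² + 32*I) + (I + I²) = 2*I² + 33*I)
C(2*(-3) - 3) + 1/(f(-7) + (1396 + 516)) = (2*(-3) - 3)*(33 + 2*(2*(-3) - 3)) + 1/(4 + (1396 + 516)) = (-6 - 3)*(33 + 2*(-6 - 3)) + 1/(4 + 1912) = -9*(33 + 2*(-9)) + 1/1916 = -9*(33 - 18) + 1/1916 = -9*15 + 1/1916 = -135 + 1/1916 = -258659/1916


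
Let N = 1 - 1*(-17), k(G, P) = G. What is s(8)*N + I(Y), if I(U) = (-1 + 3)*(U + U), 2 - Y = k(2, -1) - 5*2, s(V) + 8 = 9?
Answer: 58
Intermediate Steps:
s(V) = 1 (s(V) = -8 + 9 = 1)
N = 18 (N = 1 + 17 = 18)
Y = 10 (Y = 2 - (2 - 5*2) = 2 - (2 - 10) = 2 - 1*(-8) = 2 + 8 = 10)
I(U) = 4*U (I(U) = 2*(2*U) = 4*U)
s(8)*N + I(Y) = 1*18 + 4*10 = 18 + 40 = 58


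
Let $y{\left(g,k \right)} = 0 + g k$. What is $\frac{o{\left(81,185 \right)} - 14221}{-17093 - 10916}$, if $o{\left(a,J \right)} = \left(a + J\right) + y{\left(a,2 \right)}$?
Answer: $\frac{13793}{28009} \approx 0.49245$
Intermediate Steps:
$y{\left(g,k \right)} = g k$
$o{\left(a,J \right)} = J + 3 a$ ($o{\left(a,J \right)} = \left(a + J\right) + a 2 = \left(J + a\right) + 2 a = J + 3 a$)
$\frac{o{\left(81,185 \right)} - 14221}{-17093 - 10916} = \frac{\left(185 + 3 \cdot 81\right) - 14221}{-17093 - 10916} = \frac{\left(185 + 243\right) - 14221}{-28009} = \left(428 - 14221\right) \left(- \frac{1}{28009}\right) = \left(-13793\right) \left(- \frac{1}{28009}\right) = \frac{13793}{28009}$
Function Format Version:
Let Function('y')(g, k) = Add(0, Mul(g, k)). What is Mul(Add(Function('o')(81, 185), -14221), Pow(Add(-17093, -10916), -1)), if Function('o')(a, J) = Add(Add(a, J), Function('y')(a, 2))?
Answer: Rational(13793, 28009) ≈ 0.49245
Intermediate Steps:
Function('y')(g, k) = Mul(g, k)
Function('o')(a, J) = Add(J, Mul(3, a)) (Function('o')(a, J) = Add(Add(a, J), Mul(a, 2)) = Add(Add(J, a), Mul(2, a)) = Add(J, Mul(3, a)))
Mul(Add(Function('o')(81, 185), -14221), Pow(Add(-17093, -10916), -1)) = Mul(Add(Add(185, Mul(3, 81)), -14221), Pow(Add(-17093, -10916), -1)) = Mul(Add(Add(185, 243), -14221), Pow(-28009, -1)) = Mul(Add(428, -14221), Rational(-1, 28009)) = Mul(-13793, Rational(-1, 28009)) = Rational(13793, 28009)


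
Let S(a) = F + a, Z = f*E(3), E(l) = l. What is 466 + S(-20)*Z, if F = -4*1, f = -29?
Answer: 2554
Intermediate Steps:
F = -4
Z = -87 (Z = -29*3 = -87)
S(a) = -4 + a
466 + S(-20)*Z = 466 + (-4 - 20)*(-87) = 466 - 24*(-87) = 466 + 2088 = 2554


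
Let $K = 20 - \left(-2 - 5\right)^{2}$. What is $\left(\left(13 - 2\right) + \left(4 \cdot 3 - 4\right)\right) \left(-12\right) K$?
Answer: $6612$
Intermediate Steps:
$K = -29$ ($K = 20 - \left(-7\right)^{2} = 20 - 49 = -29$)
$\left(\left(13 - 2\right) + \left(4 \cdot 3 - 4\right)\right) \left(-12\right) K = \left(\left(13 - 2\right) + \left(4 \cdot 3 - 4\right)\right) \left(-12\right) \left(-29\right) = \left(11 + \left(12 - 4\right)\right) \left(-12\right) \left(-29\right) = \left(11 + 8\right) \left(-12\right) \left(-29\right) = 19 \left(-12\right) \left(-29\right) = \left(-228\right) \left(-29\right) = 6612$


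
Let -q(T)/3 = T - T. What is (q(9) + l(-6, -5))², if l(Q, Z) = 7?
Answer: 49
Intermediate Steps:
q(T) = 0 (q(T) = -3*(T - T) = -3*0 = 0)
(q(9) + l(-6, -5))² = (0 + 7)² = 7² = 49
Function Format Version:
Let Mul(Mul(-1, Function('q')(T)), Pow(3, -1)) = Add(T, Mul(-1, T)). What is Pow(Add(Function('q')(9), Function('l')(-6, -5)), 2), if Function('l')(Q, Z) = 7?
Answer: 49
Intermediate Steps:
Function('q')(T) = 0 (Function('q')(T) = Mul(-3, Add(T, Mul(-1, T))) = Mul(-3, 0) = 0)
Pow(Add(Function('q')(9), Function('l')(-6, -5)), 2) = Pow(Add(0, 7), 2) = Pow(7, 2) = 49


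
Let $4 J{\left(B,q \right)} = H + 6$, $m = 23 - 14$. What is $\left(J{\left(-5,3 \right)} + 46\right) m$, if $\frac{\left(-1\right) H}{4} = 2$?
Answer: $\frac{819}{2} \approx 409.5$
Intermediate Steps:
$H = -8$ ($H = \left(-4\right) 2 = -8$)
$m = 9$
$J{\left(B,q \right)} = - \frac{1}{2}$ ($J{\left(B,q \right)} = \frac{-8 + 6}{4} = \frac{1}{4} \left(-2\right) = - \frac{1}{2}$)
$\left(J{\left(-5,3 \right)} + 46\right) m = \left(- \frac{1}{2} + 46\right) 9 = \frac{91}{2} \cdot 9 = \frac{819}{2}$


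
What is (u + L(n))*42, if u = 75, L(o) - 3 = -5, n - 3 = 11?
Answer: 3066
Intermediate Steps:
n = 14 (n = 3 + 11 = 14)
L(o) = -2 (L(o) = 3 - 5 = -2)
(u + L(n))*42 = (75 - 2)*42 = 73*42 = 3066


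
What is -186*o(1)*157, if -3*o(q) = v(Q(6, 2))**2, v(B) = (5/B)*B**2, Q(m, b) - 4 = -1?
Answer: 2190150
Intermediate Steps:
Q(m, b) = 3 (Q(m, b) = 4 - 1 = 3)
v(B) = 5*B
o(q) = -75 (o(q) = -(5*3)**2/3 = -1/3*15**2 = -1/3*225 = -75)
-186*o(1)*157 = -186*(-75)*157 = 13950*157 = 2190150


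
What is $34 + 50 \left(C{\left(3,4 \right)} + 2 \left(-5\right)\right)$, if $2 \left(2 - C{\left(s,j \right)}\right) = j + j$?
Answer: $-566$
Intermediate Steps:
$C{\left(s,j \right)} = 2 - j$ ($C{\left(s,j \right)} = 2 - \frac{j + j}{2} = 2 - \frac{2 j}{2} = 2 - j$)
$34 + 50 \left(C{\left(3,4 \right)} + 2 \left(-5\right)\right) = 34 + 50 \left(\left(2 - 4\right) + 2 \left(-5\right)\right) = 34 + 50 \left(\left(2 - 4\right) - 10\right) = 34 + 50 \left(-2 - 10\right) = 34 + 50 \left(-12\right) = 34 - 600 = -566$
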